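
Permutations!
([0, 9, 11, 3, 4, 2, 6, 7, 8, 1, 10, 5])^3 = [0, 9, 2, 3, 4, 5, 6, 7, 8, 1, 10, 11]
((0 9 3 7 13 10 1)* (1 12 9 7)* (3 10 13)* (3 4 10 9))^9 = (13)(0 4 12 1 7 10 3)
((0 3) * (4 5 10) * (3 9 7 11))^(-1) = (0 3 11 7 9)(4 10 5)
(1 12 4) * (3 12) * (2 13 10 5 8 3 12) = (1 12 4)(2 13 10 5 8 3) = [0, 12, 13, 2, 1, 8, 6, 7, 3, 9, 5, 11, 4, 10]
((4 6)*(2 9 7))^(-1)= (2 7 9)(4 6)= ((2 9 7)(4 6))^(-1)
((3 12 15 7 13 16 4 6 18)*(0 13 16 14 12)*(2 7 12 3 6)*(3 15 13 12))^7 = ((0 12 13 14 15 3)(2 7 16 4)(6 18))^7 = (0 12 13 14 15 3)(2 4 16 7)(6 18)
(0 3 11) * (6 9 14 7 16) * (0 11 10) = (0 3 10)(6 9 14 7 16) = [3, 1, 2, 10, 4, 5, 9, 16, 8, 14, 0, 11, 12, 13, 7, 15, 6]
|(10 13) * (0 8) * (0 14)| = 6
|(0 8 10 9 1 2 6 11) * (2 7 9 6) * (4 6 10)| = 15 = |(0 8 4 6 11)(1 7 9)|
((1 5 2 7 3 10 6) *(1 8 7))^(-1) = ((1 5 2)(3 10 6 8 7))^(-1) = (1 2 5)(3 7 8 6 10)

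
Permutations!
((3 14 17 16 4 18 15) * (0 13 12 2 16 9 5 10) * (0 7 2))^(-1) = (0 12 13)(2 7 10 5 9 17 14 3 15 18 4 16)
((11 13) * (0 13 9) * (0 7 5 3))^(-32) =(0 9 3 11 5 13 7)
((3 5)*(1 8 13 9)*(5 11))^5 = (1 8 13 9)(3 5 11)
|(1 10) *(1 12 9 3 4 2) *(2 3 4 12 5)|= |(1 10 5 2)(3 12 9 4)|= 4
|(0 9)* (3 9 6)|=4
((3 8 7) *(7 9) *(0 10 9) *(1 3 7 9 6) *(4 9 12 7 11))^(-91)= ((0 10 6 1 3 8)(4 9 12 7 11))^(-91)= (0 8 3 1 6 10)(4 11 7 12 9)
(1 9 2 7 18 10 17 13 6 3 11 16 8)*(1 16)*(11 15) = (1 9 2 7 18 10 17 13 6 3 15 11)(8 16) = [0, 9, 7, 15, 4, 5, 3, 18, 16, 2, 17, 1, 12, 6, 14, 11, 8, 13, 10]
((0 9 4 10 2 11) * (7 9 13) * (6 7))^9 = ((0 13 6 7 9 4 10 2 11))^9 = (13)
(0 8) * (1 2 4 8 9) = (0 9 1 2 4 8) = [9, 2, 4, 3, 8, 5, 6, 7, 0, 1]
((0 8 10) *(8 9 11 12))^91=(0 9 11 12 8 10)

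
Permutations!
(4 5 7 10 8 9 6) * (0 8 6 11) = (0 8 9 11)(4 5 7 10 6) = [8, 1, 2, 3, 5, 7, 4, 10, 9, 11, 6, 0]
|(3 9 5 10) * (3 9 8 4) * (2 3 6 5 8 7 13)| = |(2 3 7 13)(4 6 5 10 9 8)| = 12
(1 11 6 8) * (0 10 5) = [10, 11, 2, 3, 4, 0, 8, 7, 1, 9, 5, 6] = (0 10 5)(1 11 6 8)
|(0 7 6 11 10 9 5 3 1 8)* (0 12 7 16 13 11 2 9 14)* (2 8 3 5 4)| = |(0 16 13 11 10 14)(1 3)(2 9 4)(6 8 12 7)| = 12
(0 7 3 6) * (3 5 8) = (0 7 5 8 3 6) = [7, 1, 2, 6, 4, 8, 0, 5, 3]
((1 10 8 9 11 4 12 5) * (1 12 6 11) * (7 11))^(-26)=((1 10 8 9)(4 6 7 11)(5 12))^(-26)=(12)(1 8)(4 7)(6 11)(9 10)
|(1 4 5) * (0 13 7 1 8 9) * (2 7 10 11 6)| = |(0 13 10 11 6 2 7 1 4 5 8 9)| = 12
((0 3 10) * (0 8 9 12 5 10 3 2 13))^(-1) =((0 2 13)(5 10 8 9 12))^(-1) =(0 13 2)(5 12 9 8 10)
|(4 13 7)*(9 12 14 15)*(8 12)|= 15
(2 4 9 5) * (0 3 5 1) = [3, 0, 4, 5, 9, 2, 6, 7, 8, 1] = (0 3 5 2 4 9 1)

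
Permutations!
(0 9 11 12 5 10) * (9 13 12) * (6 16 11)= (0 13 12 5 10)(6 16 11 9)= [13, 1, 2, 3, 4, 10, 16, 7, 8, 6, 0, 9, 5, 12, 14, 15, 11]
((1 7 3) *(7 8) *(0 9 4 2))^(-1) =(0 2 4 9)(1 3 7 8)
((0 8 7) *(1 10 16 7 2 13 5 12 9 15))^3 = ((0 8 2 13 5 12 9 15 1 10 16 7))^3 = (0 13 9 10)(1 7 2 12)(5 15 16 8)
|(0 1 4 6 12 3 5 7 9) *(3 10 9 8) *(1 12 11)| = |(0 12 10 9)(1 4 6 11)(3 5 7 8)| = 4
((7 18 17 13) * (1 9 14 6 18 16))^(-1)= ((1 9 14 6 18 17 13 7 16))^(-1)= (1 16 7 13 17 18 6 14 9)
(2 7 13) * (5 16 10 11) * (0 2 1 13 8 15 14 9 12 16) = (0 2 7 8 15 14 9 12 16 10 11 5)(1 13) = [2, 13, 7, 3, 4, 0, 6, 8, 15, 12, 11, 5, 16, 1, 9, 14, 10]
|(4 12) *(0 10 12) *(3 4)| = 5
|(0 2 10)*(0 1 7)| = |(0 2 10 1 7)| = 5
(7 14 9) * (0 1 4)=(0 1 4)(7 14 9)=[1, 4, 2, 3, 0, 5, 6, 14, 8, 7, 10, 11, 12, 13, 9]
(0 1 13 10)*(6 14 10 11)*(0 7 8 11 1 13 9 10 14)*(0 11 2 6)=(14)(0 13 1 9 10 7 8 2 6 11)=[13, 9, 6, 3, 4, 5, 11, 8, 2, 10, 7, 0, 12, 1, 14]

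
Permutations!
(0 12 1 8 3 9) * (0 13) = (0 12 1 8 3 9 13) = [12, 8, 2, 9, 4, 5, 6, 7, 3, 13, 10, 11, 1, 0]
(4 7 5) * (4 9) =(4 7 5 9) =[0, 1, 2, 3, 7, 9, 6, 5, 8, 4]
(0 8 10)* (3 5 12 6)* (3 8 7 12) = (0 7 12 6 8 10)(3 5) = [7, 1, 2, 5, 4, 3, 8, 12, 10, 9, 0, 11, 6]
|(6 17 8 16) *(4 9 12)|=12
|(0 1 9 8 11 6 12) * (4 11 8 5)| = 8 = |(0 1 9 5 4 11 6 12)|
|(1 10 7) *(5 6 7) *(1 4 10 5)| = |(1 5 6 7 4 10)| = 6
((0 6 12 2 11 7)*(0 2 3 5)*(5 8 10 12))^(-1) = ((0 6 5)(2 11 7)(3 8 10 12))^(-1) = (0 5 6)(2 7 11)(3 12 10 8)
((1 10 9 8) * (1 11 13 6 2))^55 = (1 2 6 13 11 8 9 10) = ((1 10 9 8 11 13 6 2))^55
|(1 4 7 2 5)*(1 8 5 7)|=|(1 4)(2 7)(5 8)|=2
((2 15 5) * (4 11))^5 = (2 5 15)(4 11)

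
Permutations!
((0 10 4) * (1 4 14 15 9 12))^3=(0 15 1 10 9 4 14 12)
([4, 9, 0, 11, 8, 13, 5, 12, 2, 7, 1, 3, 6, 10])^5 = [4, 5, 0, 11, 8, 7, 9, 10, 2, 13, 6, 3, 1, 12]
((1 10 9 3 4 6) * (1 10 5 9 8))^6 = ((1 5 9 3 4 6 10 8))^6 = (1 10 4 9)(3 5 8 6)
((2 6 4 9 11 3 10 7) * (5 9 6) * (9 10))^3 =((2 5 10 7)(3 9 11)(4 6))^3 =(11)(2 7 10 5)(4 6)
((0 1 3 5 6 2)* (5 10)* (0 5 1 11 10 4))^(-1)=(0 4 3 1 10 11)(2 6 5)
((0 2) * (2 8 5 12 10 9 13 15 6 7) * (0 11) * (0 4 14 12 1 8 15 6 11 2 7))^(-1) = (0 6 13 9 10 12 14 4 11 15)(1 5 8)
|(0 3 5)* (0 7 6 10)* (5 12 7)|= 6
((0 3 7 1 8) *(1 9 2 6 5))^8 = (0 8 1 5 6 2 9 7 3)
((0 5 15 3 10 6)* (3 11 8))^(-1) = (0 6 10 3 8 11 15 5)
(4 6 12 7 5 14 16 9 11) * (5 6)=(4 5 14 16 9 11)(6 12 7)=[0, 1, 2, 3, 5, 14, 12, 6, 8, 11, 10, 4, 7, 13, 16, 15, 9]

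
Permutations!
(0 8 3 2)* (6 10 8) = (0 6 10 8 3 2) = [6, 1, 0, 2, 4, 5, 10, 7, 3, 9, 8]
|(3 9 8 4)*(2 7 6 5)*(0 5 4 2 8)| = 9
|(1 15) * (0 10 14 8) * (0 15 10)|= |(1 10 14 8 15)|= 5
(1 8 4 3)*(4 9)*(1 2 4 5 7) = (1 8 9 5 7)(2 4 3) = [0, 8, 4, 2, 3, 7, 6, 1, 9, 5]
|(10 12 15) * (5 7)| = |(5 7)(10 12 15)| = 6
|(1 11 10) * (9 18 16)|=|(1 11 10)(9 18 16)|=3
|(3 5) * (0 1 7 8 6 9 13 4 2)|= 18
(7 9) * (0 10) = (0 10)(7 9) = [10, 1, 2, 3, 4, 5, 6, 9, 8, 7, 0]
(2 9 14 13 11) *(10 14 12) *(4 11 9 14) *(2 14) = [0, 1, 2, 3, 11, 5, 6, 7, 8, 12, 4, 14, 10, 9, 13] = (4 11 14 13 9 12 10)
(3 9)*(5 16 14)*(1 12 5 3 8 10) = [0, 12, 2, 9, 4, 16, 6, 7, 10, 8, 1, 11, 5, 13, 3, 15, 14] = (1 12 5 16 14 3 9 8 10)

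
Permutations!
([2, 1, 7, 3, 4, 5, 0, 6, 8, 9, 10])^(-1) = (10)(0 6 7 2)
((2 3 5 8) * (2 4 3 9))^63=((2 9)(3 5 8 4))^63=(2 9)(3 4 8 5)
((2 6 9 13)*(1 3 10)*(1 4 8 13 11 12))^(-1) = (1 12 11 9 6 2 13 8 4 10 3)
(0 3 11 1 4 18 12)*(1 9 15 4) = (0 3 11 9 15 4 18 12) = [3, 1, 2, 11, 18, 5, 6, 7, 8, 15, 10, 9, 0, 13, 14, 4, 16, 17, 12]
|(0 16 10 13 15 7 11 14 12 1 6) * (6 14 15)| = |(0 16 10 13 6)(1 14 12)(7 11 15)| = 15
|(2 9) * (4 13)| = 2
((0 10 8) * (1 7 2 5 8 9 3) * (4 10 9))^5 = (0 2 3 8 7 9 5 1)(4 10) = ((0 9 3 1 7 2 5 8)(4 10))^5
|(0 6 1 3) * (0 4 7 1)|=4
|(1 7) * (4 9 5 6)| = |(1 7)(4 9 5 6)| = 4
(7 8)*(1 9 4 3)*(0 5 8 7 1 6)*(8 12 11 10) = (0 5 12 11 10 8 1 9 4 3 6) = [5, 9, 2, 6, 3, 12, 0, 7, 1, 4, 8, 10, 11]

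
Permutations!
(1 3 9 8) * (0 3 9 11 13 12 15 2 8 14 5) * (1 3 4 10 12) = (0 4 10 12 15 2 8 3 11 13 1 9 14 5) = [4, 9, 8, 11, 10, 0, 6, 7, 3, 14, 12, 13, 15, 1, 5, 2]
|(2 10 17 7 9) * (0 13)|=10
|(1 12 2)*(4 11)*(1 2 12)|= |(12)(4 11)|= 2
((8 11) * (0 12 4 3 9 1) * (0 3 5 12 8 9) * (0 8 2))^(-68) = ((0 2)(1 3 8 11 9)(4 5 12))^(-68) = (1 8 9 3 11)(4 5 12)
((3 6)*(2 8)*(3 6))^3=(2 8)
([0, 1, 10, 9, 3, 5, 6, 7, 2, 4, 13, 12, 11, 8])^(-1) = [0, 1, 8, 4, 9, 5, 6, 7, 13, 3, 2, 12, 11, 10]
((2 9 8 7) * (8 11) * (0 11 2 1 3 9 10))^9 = (11)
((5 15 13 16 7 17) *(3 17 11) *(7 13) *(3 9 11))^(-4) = ((3 17 5 15 7)(9 11)(13 16))^(-4) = (3 17 5 15 7)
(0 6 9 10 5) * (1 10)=(0 6 9 1 10 5)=[6, 10, 2, 3, 4, 0, 9, 7, 8, 1, 5]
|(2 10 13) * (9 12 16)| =3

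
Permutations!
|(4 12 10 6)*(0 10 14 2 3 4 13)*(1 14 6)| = |(0 10 1 14 2 3 4 12 6 13)| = 10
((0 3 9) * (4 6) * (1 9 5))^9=((0 3 5 1 9)(4 6))^9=(0 9 1 5 3)(4 6)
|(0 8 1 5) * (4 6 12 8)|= |(0 4 6 12 8 1 5)|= 7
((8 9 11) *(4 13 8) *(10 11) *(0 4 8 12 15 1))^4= (0 15 13)(1 12 4)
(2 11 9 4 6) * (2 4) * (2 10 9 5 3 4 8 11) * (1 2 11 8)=(1 2 11 5 3 4 6)(9 10)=[0, 2, 11, 4, 6, 3, 1, 7, 8, 10, 9, 5]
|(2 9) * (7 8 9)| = 4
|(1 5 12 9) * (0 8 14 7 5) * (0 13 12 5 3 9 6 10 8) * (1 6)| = |(1 13 12)(3 9 6 10 8 14 7)| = 21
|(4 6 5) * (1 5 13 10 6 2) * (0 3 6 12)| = |(0 3 6 13 10 12)(1 5 4 2)| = 12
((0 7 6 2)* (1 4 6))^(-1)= (0 2 6 4 1 7)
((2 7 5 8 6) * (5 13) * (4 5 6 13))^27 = (2 6 13 8 5 4 7)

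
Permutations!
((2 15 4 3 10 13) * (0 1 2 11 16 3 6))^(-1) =(0 6 4 15 2 1)(3 16 11 13 10)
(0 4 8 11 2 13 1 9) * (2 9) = [4, 2, 13, 3, 8, 5, 6, 7, 11, 0, 10, 9, 12, 1] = (0 4 8 11 9)(1 2 13)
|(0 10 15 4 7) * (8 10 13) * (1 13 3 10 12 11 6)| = |(0 3 10 15 4 7)(1 13 8 12 11 6)| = 6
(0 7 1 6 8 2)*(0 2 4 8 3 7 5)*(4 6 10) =(0 5)(1 10 4 8 6 3 7) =[5, 10, 2, 7, 8, 0, 3, 1, 6, 9, 4]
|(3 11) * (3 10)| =3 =|(3 11 10)|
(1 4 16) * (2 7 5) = (1 4 16)(2 7 5) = [0, 4, 7, 3, 16, 2, 6, 5, 8, 9, 10, 11, 12, 13, 14, 15, 1]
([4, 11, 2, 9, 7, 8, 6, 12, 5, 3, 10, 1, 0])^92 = [0, 1, 2, 3, 4, 5, 6, 7, 8, 9, 10, 11, 12]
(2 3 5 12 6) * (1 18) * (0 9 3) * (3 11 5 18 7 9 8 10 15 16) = (0 8 10 15 16 3 18 1 7 9 11 5 12 6 2) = [8, 7, 0, 18, 4, 12, 2, 9, 10, 11, 15, 5, 6, 13, 14, 16, 3, 17, 1]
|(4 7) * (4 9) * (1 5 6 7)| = 6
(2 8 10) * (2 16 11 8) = [0, 1, 2, 3, 4, 5, 6, 7, 10, 9, 16, 8, 12, 13, 14, 15, 11] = (8 10 16 11)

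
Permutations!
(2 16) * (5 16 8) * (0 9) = [9, 1, 8, 3, 4, 16, 6, 7, 5, 0, 10, 11, 12, 13, 14, 15, 2] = (0 9)(2 8 5 16)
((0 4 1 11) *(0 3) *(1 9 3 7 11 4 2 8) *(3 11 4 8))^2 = (0 3 2)(4 11)(7 9)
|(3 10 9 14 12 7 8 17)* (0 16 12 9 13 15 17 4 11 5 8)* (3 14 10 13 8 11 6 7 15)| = |(0 16 12 15 17 14 9 10 8 4 6 7)(3 13)(5 11)| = 12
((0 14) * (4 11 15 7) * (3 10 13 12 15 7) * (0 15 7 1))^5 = (0 13 1 10 11 3 4 15 7 14 12)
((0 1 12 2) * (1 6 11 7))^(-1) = (0 2 12 1 7 11 6)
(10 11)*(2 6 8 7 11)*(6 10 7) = [0, 1, 10, 3, 4, 5, 8, 11, 6, 9, 2, 7] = (2 10)(6 8)(7 11)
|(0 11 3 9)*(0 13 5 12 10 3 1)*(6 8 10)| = |(0 11 1)(3 9 13 5 12 6 8 10)| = 24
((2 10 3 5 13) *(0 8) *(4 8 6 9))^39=((0 6 9 4 8)(2 10 3 5 13))^39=(0 8 4 9 6)(2 13 5 3 10)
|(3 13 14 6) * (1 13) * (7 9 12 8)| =20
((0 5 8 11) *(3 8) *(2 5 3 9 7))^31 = (0 11 8 3)(2 7 9 5) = ((0 3 8 11)(2 5 9 7))^31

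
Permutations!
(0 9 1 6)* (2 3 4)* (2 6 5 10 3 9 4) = (0 4 6)(1 5 10 3 2 9) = [4, 5, 9, 2, 6, 10, 0, 7, 8, 1, 3]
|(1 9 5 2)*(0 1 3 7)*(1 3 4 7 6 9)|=|(0 3 6 9 5 2 4 7)|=8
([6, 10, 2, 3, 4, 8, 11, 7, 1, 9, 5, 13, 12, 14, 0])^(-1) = [14, 8, 2, 3, 4, 10, 0, 7, 5, 9, 1, 6, 12, 11, 13]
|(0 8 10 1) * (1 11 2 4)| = |(0 8 10 11 2 4 1)| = 7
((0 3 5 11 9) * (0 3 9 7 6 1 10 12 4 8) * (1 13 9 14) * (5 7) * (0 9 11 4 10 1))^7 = (0 14)(3 8 5 13 7 9 4 11 6)(10 12)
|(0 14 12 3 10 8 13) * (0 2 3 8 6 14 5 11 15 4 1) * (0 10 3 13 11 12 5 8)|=22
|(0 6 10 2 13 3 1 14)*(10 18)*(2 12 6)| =|(0 2 13 3 1 14)(6 18 10 12)| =12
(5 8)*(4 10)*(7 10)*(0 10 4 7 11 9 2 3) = (0 10 7 4 11 9 2 3)(5 8) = [10, 1, 3, 0, 11, 8, 6, 4, 5, 2, 7, 9]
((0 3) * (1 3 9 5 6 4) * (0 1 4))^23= (0 6 5 9)(1 3)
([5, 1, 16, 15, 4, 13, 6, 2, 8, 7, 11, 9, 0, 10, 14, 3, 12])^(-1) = [12, 1, 7, 15, 4, 0, 6, 9, 8, 11, 13, 10, 16, 5, 14, 3, 2]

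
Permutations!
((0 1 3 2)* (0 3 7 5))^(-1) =(0 5 7 1)(2 3)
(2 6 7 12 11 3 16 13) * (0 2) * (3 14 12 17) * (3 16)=(0 2 6 7 17 16 13)(11 14 12)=[2, 1, 6, 3, 4, 5, 7, 17, 8, 9, 10, 14, 11, 0, 12, 15, 13, 16]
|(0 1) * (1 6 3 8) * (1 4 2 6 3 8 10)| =|(0 3 10 1)(2 6 8 4)| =4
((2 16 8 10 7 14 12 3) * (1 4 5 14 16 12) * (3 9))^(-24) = (16)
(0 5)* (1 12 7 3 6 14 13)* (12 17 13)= (0 5)(1 17 13)(3 6 14 12 7)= [5, 17, 2, 6, 4, 0, 14, 3, 8, 9, 10, 11, 7, 1, 12, 15, 16, 13]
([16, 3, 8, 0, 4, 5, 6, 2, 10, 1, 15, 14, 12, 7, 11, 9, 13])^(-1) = [3, 9, 7, 1, 4, 5, 6, 13, 2, 15, 8, 14, 12, 16, 11, 10, 0]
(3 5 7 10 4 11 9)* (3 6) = [0, 1, 2, 5, 11, 7, 3, 10, 8, 6, 4, 9] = (3 5 7 10 4 11 9 6)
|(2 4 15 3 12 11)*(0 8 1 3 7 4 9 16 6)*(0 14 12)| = |(0 8 1 3)(2 9 16 6 14 12 11)(4 15 7)| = 84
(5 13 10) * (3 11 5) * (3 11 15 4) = (3 15 4)(5 13 10 11) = [0, 1, 2, 15, 3, 13, 6, 7, 8, 9, 11, 5, 12, 10, 14, 4]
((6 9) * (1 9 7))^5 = (1 9 6 7) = ((1 9 6 7))^5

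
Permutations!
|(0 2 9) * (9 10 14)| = 5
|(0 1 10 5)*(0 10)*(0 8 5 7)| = 6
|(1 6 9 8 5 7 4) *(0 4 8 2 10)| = 21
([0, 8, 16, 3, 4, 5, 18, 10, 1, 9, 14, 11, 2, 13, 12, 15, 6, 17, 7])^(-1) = (1 8)(2 12 14 10 7 18 6 16)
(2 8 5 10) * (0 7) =(0 7)(2 8 5 10) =[7, 1, 8, 3, 4, 10, 6, 0, 5, 9, 2]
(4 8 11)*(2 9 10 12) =(2 9 10 12)(4 8 11) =[0, 1, 9, 3, 8, 5, 6, 7, 11, 10, 12, 4, 2]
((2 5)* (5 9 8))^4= (9)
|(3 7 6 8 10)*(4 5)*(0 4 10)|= |(0 4 5 10 3 7 6 8)|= 8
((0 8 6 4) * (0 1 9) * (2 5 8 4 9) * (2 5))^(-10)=(0 8 4 6 1 9 5)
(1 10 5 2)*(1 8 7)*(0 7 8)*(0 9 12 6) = (0 7 1 10 5 2 9 12 6) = [7, 10, 9, 3, 4, 2, 0, 1, 8, 12, 5, 11, 6]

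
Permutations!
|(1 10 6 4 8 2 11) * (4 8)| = 6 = |(1 10 6 8 2 11)|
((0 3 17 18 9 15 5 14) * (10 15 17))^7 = (0 3 10 15 5 14)(9 17 18)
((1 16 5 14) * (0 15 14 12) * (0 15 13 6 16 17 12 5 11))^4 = ((0 13 6 16 11)(1 17 12 15 14))^4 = (0 11 16 6 13)(1 14 15 12 17)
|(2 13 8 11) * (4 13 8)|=6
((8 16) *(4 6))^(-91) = (4 6)(8 16)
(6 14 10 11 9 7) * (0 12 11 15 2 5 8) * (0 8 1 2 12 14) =(0 14 10 15 12 11 9 7 6)(1 2 5) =[14, 2, 5, 3, 4, 1, 0, 6, 8, 7, 15, 9, 11, 13, 10, 12]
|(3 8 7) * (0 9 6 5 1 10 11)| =|(0 9 6 5 1 10 11)(3 8 7)| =21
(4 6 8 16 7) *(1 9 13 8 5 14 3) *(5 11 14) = [0, 9, 2, 1, 6, 5, 11, 4, 16, 13, 10, 14, 12, 8, 3, 15, 7] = (1 9 13 8 16 7 4 6 11 14 3)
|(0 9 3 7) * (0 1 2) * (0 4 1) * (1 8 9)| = 8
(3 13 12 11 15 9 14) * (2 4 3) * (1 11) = [0, 11, 4, 13, 3, 5, 6, 7, 8, 14, 10, 15, 1, 12, 2, 9] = (1 11 15 9 14 2 4 3 13 12)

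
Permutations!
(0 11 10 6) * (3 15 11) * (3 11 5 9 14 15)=(0 11 10 6)(5 9 14 15)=[11, 1, 2, 3, 4, 9, 0, 7, 8, 14, 6, 10, 12, 13, 15, 5]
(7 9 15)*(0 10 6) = (0 10 6)(7 9 15) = [10, 1, 2, 3, 4, 5, 0, 9, 8, 15, 6, 11, 12, 13, 14, 7]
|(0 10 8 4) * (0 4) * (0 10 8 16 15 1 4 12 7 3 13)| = 11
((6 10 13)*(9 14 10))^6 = ((6 9 14 10 13))^6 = (6 9 14 10 13)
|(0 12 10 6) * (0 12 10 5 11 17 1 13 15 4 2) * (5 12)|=11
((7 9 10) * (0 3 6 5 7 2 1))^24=((0 3 6 5 7 9 10 2 1))^24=(0 10 5)(1 9 6)(2 7 3)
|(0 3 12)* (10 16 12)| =|(0 3 10 16 12)| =5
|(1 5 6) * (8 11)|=6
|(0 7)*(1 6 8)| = 6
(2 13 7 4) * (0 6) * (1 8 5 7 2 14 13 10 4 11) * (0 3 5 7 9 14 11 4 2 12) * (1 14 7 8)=(0 6 3 5 9 7 4 11 14 13 12)(2 10)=[6, 1, 10, 5, 11, 9, 3, 4, 8, 7, 2, 14, 0, 12, 13]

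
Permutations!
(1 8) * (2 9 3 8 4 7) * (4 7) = (1 7 2 9 3 8) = [0, 7, 9, 8, 4, 5, 6, 2, 1, 3]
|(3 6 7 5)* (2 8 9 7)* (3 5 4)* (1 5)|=|(1 5)(2 8 9 7 4 3 6)|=14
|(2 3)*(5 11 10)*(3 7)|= |(2 7 3)(5 11 10)|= 3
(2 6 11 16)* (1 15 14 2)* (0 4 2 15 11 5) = (0 4 2 6 5)(1 11 16)(14 15) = [4, 11, 6, 3, 2, 0, 5, 7, 8, 9, 10, 16, 12, 13, 15, 14, 1]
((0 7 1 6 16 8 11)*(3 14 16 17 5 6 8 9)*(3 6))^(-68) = ((0 7 1 8 11)(3 14 16 9 6 17 5))^(-68) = (0 1 11 7 8)(3 16 6 5 14 9 17)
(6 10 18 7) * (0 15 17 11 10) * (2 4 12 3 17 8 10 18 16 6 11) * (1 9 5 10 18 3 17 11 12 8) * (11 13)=(0 15 1 9 5 10 16 6)(2 4 8 18 7 12 17)(3 13 11)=[15, 9, 4, 13, 8, 10, 0, 12, 18, 5, 16, 3, 17, 11, 14, 1, 6, 2, 7]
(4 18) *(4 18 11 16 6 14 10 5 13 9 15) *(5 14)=(18)(4 11 16 6 5 13 9 15)(10 14)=[0, 1, 2, 3, 11, 13, 5, 7, 8, 15, 14, 16, 12, 9, 10, 4, 6, 17, 18]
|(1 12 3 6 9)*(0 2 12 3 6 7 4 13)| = 10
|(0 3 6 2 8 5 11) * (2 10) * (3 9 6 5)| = 9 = |(0 9 6 10 2 8 3 5 11)|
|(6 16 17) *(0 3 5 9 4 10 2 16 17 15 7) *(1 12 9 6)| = |(0 3 5 6 17 1 12 9 4 10 2 16 15 7)| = 14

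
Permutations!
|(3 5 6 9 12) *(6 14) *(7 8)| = |(3 5 14 6 9 12)(7 8)| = 6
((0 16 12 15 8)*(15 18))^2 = (0 12 15)(8 16 18)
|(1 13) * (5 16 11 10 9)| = |(1 13)(5 16 11 10 9)| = 10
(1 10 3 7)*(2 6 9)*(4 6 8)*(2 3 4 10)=[0, 2, 8, 7, 6, 5, 9, 1, 10, 3, 4]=(1 2 8 10 4 6 9 3 7)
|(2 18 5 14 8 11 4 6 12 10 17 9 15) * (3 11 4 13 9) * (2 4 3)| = 15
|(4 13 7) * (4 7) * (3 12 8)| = 6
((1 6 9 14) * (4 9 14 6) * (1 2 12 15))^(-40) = ((1 4 9 6 14 2 12 15))^(-40) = (15)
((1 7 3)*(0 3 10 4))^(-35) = ((0 3 1 7 10 4))^(-35) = (0 3 1 7 10 4)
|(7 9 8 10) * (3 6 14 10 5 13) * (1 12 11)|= 9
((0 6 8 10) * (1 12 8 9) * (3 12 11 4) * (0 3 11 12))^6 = (0 10 12 9)(1 6 3 8)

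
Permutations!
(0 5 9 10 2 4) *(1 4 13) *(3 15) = [5, 4, 13, 15, 0, 9, 6, 7, 8, 10, 2, 11, 12, 1, 14, 3] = (0 5 9 10 2 13 1 4)(3 15)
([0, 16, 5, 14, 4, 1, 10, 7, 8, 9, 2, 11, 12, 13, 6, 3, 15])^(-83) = (1 2 6 3 16 5 10 14 15)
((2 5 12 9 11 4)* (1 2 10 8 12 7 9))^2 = ((1 2 5 7 9 11 4 10 8 12))^2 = (1 5 9 4 8)(2 7 11 10 12)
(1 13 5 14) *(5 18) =(1 13 18 5 14) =[0, 13, 2, 3, 4, 14, 6, 7, 8, 9, 10, 11, 12, 18, 1, 15, 16, 17, 5]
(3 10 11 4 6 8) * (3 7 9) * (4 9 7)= (3 10 11 9)(4 6 8)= [0, 1, 2, 10, 6, 5, 8, 7, 4, 3, 11, 9]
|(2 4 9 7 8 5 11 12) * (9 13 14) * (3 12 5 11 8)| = |(2 4 13 14 9 7 3 12)(5 8 11)| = 24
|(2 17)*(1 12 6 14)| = 4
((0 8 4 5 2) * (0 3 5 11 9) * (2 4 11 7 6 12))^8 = (2 3 5 4 7 6 12) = ((0 8 11 9)(2 3 5 4 7 6 12))^8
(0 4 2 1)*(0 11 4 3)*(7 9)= [3, 11, 1, 0, 2, 5, 6, 9, 8, 7, 10, 4]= (0 3)(1 11 4 2)(7 9)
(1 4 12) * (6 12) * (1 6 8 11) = (1 4 8 11)(6 12) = [0, 4, 2, 3, 8, 5, 12, 7, 11, 9, 10, 1, 6]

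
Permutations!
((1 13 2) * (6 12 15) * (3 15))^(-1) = ((1 13 2)(3 15 6 12))^(-1) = (1 2 13)(3 12 6 15)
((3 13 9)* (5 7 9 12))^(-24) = (13)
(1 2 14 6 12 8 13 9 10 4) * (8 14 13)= (1 2 13 9 10 4)(6 12 14)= [0, 2, 13, 3, 1, 5, 12, 7, 8, 10, 4, 11, 14, 9, 6]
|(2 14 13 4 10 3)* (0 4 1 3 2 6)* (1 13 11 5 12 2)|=|(0 4 10 1 3 6)(2 14 11 5 12)|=30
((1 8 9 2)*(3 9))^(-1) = (1 2 9 3 8)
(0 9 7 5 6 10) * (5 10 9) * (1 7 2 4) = [5, 7, 4, 3, 1, 6, 9, 10, 8, 2, 0] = (0 5 6 9 2 4 1 7 10)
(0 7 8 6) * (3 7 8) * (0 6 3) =(0 8 3 7) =[8, 1, 2, 7, 4, 5, 6, 0, 3]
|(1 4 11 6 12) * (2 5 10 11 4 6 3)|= |(1 6 12)(2 5 10 11 3)|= 15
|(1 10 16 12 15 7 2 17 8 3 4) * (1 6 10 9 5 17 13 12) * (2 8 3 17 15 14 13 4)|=39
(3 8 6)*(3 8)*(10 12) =(6 8)(10 12) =[0, 1, 2, 3, 4, 5, 8, 7, 6, 9, 12, 11, 10]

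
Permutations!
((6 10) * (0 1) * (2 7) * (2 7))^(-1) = ((0 1)(6 10))^(-1) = (0 1)(6 10)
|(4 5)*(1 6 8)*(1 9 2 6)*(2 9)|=|(9)(2 6 8)(4 5)|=6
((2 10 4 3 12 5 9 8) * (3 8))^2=((2 10 4 8)(3 12 5 9))^2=(2 4)(3 5)(8 10)(9 12)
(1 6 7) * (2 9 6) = (1 2 9 6 7) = [0, 2, 9, 3, 4, 5, 7, 1, 8, 6]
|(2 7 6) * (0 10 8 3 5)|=|(0 10 8 3 5)(2 7 6)|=15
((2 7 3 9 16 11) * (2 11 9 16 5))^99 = (2 16)(3 5)(7 9)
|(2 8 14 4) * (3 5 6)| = |(2 8 14 4)(3 5 6)| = 12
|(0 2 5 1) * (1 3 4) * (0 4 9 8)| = |(0 2 5 3 9 8)(1 4)| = 6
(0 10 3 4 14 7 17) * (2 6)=(0 10 3 4 14 7 17)(2 6)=[10, 1, 6, 4, 14, 5, 2, 17, 8, 9, 3, 11, 12, 13, 7, 15, 16, 0]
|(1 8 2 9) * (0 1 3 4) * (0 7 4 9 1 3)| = |(0 3 9)(1 8 2)(4 7)| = 6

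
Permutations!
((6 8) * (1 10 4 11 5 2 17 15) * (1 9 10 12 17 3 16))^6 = ((1 12 17 15 9 10 4 11 5 2 3 16)(6 8))^6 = (1 4)(2 15)(3 9)(5 17)(10 16)(11 12)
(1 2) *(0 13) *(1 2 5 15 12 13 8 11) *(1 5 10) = (0 8 11 5 15 12 13)(1 10) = [8, 10, 2, 3, 4, 15, 6, 7, 11, 9, 1, 5, 13, 0, 14, 12]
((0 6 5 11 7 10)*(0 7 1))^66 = (0 6 5 11 1)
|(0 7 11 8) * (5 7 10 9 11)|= |(0 10 9 11 8)(5 7)|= 10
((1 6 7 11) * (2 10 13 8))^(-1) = (1 11 7 6)(2 8 13 10)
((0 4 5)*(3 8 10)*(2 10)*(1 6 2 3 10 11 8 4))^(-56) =((0 1 6 2 11 8 3 4 5))^(-56) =(0 4 8 2 1 5 3 11 6)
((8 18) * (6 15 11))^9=(8 18)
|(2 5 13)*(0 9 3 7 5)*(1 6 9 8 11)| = |(0 8 11 1 6 9 3 7 5 13 2)| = 11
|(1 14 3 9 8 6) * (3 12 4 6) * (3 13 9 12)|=|(1 14 3 12 4 6)(8 13 9)|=6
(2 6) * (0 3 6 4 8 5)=(0 3 6 2 4 8 5)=[3, 1, 4, 6, 8, 0, 2, 7, 5]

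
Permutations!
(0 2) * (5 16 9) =(0 2)(5 16 9) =[2, 1, 0, 3, 4, 16, 6, 7, 8, 5, 10, 11, 12, 13, 14, 15, 9]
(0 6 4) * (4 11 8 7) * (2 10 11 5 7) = (0 6 5 7 4)(2 10 11 8) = [6, 1, 10, 3, 0, 7, 5, 4, 2, 9, 11, 8]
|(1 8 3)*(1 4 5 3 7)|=3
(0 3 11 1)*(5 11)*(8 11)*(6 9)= (0 3 5 8 11 1)(6 9)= [3, 0, 2, 5, 4, 8, 9, 7, 11, 6, 10, 1]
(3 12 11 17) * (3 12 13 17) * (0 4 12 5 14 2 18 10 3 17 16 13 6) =(0 4 12 11 17 5 14 2 18 10 3 6)(13 16) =[4, 1, 18, 6, 12, 14, 0, 7, 8, 9, 3, 17, 11, 16, 2, 15, 13, 5, 10]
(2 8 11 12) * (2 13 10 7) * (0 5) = (0 5)(2 8 11 12 13 10 7) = [5, 1, 8, 3, 4, 0, 6, 2, 11, 9, 7, 12, 13, 10]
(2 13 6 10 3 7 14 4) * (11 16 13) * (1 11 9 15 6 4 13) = (1 11 16)(2 9 15 6 10 3 7 14 13 4) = [0, 11, 9, 7, 2, 5, 10, 14, 8, 15, 3, 16, 12, 4, 13, 6, 1]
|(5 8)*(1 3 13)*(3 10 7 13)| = |(1 10 7 13)(5 8)| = 4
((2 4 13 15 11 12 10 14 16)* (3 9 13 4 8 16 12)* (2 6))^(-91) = ((2 8 16 6)(3 9 13 15 11)(10 14 12))^(-91) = (2 8 16 6)(3 11 15 13 9)(10 12 14)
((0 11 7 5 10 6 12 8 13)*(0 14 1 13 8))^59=((0 11 7 5 10 6 12)(1 13 14))^59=(0 5 12 7 6 11 10)(1 14 13)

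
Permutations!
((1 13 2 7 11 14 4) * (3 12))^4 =((1 13 2 7 11 14 4)(3 12))^4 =(1 11 13 14 2 4 7)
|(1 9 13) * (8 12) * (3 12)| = 3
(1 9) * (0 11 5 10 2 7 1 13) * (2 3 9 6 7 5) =(0 11 2 5 10 3 9 13)(1 6 7) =[11, 6, 5, 9, 4, 10, 7, 1, 8, 13, 3, 2, 12, 0]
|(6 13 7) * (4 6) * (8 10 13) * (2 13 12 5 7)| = |(2 13)(4 6 8 10 12 5 7)| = 14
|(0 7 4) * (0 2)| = 4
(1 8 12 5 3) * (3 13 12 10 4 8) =[0, 3, 2, 1, 8, 13, 6, 7, 10, 9, 4, 11, 5, 12] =(1 3)(4 8 10)(5 13 12)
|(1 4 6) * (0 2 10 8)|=|(0 2 10 8)(1 4 6)|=12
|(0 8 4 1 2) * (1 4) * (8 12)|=|(0 12 8 1 2)|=5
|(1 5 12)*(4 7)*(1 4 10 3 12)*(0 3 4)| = 6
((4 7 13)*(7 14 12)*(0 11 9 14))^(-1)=(0 4 13 7 12 14 9 11)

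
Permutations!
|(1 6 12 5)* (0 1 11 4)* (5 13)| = 8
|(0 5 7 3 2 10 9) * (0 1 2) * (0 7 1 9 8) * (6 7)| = 6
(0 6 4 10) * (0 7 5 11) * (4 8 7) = [6, 1, 2, 3, 10, 11, 8, 5, 7, 9, 4, 0] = (0 6 8 7 5 11)(4 10)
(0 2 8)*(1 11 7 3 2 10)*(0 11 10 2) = (0 2 8 11 7 3)(1 10) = [2, 10, 8, 0, 4, 5, 6, 3, 11, 9, 1, 7]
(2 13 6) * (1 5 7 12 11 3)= (1 5 7 12 11 3)(2 13 6)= [0, 5, 13, 1, 4, 7, 2, 12, 8, 9, 10, 3, 11, 6]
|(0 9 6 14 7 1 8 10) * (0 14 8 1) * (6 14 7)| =|(0 9 14 6 8 10 7)| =7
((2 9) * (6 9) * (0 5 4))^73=((0 5 4)(2 6 9))^73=(0 5 4)(2 6 9)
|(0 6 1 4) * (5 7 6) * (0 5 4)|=|(0 4 5 7 6 1)|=6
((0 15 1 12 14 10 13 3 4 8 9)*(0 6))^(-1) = (0 6 9 8 4 3 13 10 14 12 1 15) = ((0 15 1 12 14 10 13 3 4 8 9 6))^(-1)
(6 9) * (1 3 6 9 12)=(1 3 6 12)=[0, 3, 2, 6, 4, 5, 12, 7, 8, 9, 10, 11, 1]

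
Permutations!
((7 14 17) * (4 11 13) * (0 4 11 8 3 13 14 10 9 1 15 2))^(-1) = (0 2 15 1 9 10 7 17 14 11 13 3 8 4)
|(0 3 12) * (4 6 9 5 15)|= |(0 3 12)(4 6 9 5 15)|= 15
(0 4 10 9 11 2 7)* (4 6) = (0 6 4 10 9 11 2 7) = [6, 1, 7, 3, 10, 5, 4, 0, 8, 11, 9, 2]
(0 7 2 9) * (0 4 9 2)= (0 7)(4 9)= [7, 1, 2, 3, 9, 5, 6, 0, 8, 4]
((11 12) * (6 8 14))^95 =((6 8 14)(11 12))^95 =(6 14 8)(11 12)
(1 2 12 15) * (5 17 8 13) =(1 2 12 15)(5 17 8 13) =[0, 2, 12, 3, 4, 17, 6, 7, 13, 9, 10, 11, 15, 5, 14, 1, 16, 8]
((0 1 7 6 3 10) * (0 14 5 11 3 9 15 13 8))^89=(0 1 7 6 9 15 13 8)(3 11 5 14 10)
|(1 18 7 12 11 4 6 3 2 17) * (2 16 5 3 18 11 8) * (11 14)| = 33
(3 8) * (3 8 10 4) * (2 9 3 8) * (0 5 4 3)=(0 5 4 8 2 9)(3 10)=[5, 1, 9, 10, 8, 4, 6, 7, 2, 0, 3]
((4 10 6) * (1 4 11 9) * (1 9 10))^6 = (11)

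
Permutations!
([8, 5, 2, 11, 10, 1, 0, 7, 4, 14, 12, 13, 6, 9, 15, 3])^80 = (0 4 12)(3 13 14)(6 8 10)(9 15 11)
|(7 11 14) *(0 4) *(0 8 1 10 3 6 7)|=|(0 4 8 1 10 3 6 7 11 14)|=10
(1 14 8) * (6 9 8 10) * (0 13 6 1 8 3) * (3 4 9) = (0 13 6 3)(1 14 10)(4 9) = [13, 14, 2, 0, 9, 5, 3, 7, 8, 4, 1, 11, 12, 6, 10]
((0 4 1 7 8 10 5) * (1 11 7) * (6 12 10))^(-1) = ((0 4 11 7 8 6 12 10 5))^(-1) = (0 5 10 12 6 8 7 11 4)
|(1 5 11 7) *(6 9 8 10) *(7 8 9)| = |(1 5 11 8 10 6 7)| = 7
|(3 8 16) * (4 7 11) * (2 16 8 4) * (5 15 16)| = 8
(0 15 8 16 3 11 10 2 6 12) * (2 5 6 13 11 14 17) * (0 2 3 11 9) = (0 15 8 16 11 10 5 6 12 2 13 9)(3 14 17) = [15, 1, 13, 14, 4, 6, 12, 7, 16, 0, 5, 10, 2, 9, 17, 8, 11, 3]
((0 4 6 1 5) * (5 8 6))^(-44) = (0 4 5)(1 8 6) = ((0 4 5)(1 8 6))^(-44)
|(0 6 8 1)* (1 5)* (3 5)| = |(0 6 8 3 5 1)| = 6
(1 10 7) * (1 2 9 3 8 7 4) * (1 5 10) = (2 9 3 8 7)(4 5 10) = [0, 1, 9, 8, 5, 10, 6, 2, 7, 3, 4]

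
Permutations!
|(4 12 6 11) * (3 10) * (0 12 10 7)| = |(0 12 6 11 4 10 3 7)| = 8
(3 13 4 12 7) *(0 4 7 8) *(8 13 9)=[4, 1, 2, 9, 12, 5, 6, 3, 0, 8, 10, 11, 13, 7]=(0 4 12 13 7 3 9 8)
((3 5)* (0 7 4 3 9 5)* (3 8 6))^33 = (0 8)(3 4)(5 9)(6 7)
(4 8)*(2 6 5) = (2 6 5)(4 8) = [0, 1, 6, 3, 8, 2, 5, 7, 4]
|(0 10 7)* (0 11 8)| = 5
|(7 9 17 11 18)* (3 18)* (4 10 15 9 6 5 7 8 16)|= 30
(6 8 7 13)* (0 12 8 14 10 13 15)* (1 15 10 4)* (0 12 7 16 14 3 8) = [7, 15, 2, 8, 1, 5, 3, 10, 16, 9, 13, 11, 0, 6, 4, 12, 14] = (0 7 10 13 6 3 8 16 14 4 1 15 12)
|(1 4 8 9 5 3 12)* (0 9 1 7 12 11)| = |(0 9 5 3 11)(1 4 8)(7 12)| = 30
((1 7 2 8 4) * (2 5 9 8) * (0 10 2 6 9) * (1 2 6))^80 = ((0 10 6 9 8 4 2 1 7 5))^80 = (10)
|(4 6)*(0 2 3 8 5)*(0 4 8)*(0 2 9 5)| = 6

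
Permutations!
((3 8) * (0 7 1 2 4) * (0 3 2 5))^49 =((0 7 1 5)(2 4 3 8))^49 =(0 7 1 5)(2 4 3 8)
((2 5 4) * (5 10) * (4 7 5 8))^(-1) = (2 4 8 10)(5 7)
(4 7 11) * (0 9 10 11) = (0 9 10 11 4 7) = [9, 1, 2, 3, 7, 5, 6, 0, 8, 10, 11, 4]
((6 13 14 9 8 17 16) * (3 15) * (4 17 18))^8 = ((3 15)(4 17 16 6 13 14 9 8 18))^8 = (4 18 8 9 14 13 6 16 17)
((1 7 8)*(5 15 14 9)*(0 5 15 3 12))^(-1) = ((0 5 3 12)(1 7 8)(9 15 14))^(-1) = (0 12 3 5)(1 8 7)(9 14 15)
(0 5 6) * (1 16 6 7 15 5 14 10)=(0 14 10 1 16 6)(5 7 15)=[14, 16, 2, 3, 4, 7, 0, 15, 8, 9, 1, 11, 12, 13, 10, 5, 6]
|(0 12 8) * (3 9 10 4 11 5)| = |(0 12 8)(3 9 10 4 11 5)| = 6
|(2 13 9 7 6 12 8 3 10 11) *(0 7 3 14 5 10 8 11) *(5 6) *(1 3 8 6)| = 20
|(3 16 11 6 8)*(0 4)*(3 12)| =6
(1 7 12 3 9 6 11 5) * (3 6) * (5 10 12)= (1 7 5)(3 9)(6 11 10 12)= [0, 7, 2, 9, 4, 1, 11, 5, 8, 3, 12, 10, 6]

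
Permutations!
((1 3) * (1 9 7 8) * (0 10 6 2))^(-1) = (0 2 6 10)(1 8 7 9 3)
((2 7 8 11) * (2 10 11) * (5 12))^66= (12)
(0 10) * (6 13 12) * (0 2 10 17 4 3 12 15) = (0 17 4 3 12 6 13 15)(2 10) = [17, 1, 10, 12, 3, 5, 13, 7, 8, 9, 2, 11, 6, 15, 14, 0, 16, 4]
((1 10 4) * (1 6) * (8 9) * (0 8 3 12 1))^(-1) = ((0 8 9 3 12 1 10 4 6))^(-1) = (0 6 4 10 1 12 3 9 8)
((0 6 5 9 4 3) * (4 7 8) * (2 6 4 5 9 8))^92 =(9)(0 3 4)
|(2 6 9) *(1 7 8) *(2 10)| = 12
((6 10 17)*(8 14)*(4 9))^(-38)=(6 10 17)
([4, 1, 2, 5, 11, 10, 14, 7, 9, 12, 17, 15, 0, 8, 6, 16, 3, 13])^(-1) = (0 12 9 8 13 17 10 5 3 16 15 11 4)(6 14)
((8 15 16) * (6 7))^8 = ((6 7)(8 15 16))^8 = (8 16 15)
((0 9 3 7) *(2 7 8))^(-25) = ((0 9 3 8 2 7))^(-25) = (0 7 2 8 3 9)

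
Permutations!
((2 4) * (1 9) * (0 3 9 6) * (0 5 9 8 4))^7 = (0 8 2 3 4)(1 9 5 6)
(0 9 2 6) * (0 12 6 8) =(0 9 2 8)(6 12) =[9, 1, 8, 3, 4, 5, 12, 7, 0, 2, 10, 11, 6]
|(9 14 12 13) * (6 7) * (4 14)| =10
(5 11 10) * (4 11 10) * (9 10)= [0, 1, 2, 3, 11, 9, 6, 7, 8, 10, 5, 4]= (4 11)(5 9 10)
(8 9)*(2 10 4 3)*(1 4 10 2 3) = (10)(1 4)(8 9) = [0, 4, 2, 3, 1, 5, 6, 7, 9, 8, 10]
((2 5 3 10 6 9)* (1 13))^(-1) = ((1 13)(2 5 3 10 6 9))^(-1) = (1 13)(2 9 6 10 3 5)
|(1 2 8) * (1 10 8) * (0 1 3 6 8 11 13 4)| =|(0 1 2 3 6 8 10 11 13 4)| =10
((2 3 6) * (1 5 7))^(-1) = (1 7 5)(2 6 3)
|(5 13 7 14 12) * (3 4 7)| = |(3 4 7 14 12 5 13)| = 7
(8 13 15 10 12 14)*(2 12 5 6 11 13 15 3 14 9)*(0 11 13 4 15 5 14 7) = (0 11 4 15 10 14 8 5 6 13 3 7)(2 12 9) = [11, 1, 12, 7, 15, 6, 13, 0, 5, 2, 14, 4, 9, 3, 8, 10]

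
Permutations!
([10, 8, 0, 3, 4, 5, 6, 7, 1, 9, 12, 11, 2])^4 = [0, 1, 2, 3, 4, 5, 6, 7, 8, 9, 10, 11, 12]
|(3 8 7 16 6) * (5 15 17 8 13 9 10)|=|(3 13 9 10 5 15 17 8 7 16 6)|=11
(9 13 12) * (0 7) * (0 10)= (0 7 10)(9 13 12)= [7, 1, 2, 3, 4, 5, 6, 10, 8, 13, 0, 11, 9, 12]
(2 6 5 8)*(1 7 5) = [0, 7, 6, 3, 4, 8, 1, 5, 2] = (1 7 5 8 2 6)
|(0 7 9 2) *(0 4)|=|(0 7 9 2 4)|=5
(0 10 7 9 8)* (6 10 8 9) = (0 8)(6 10 7) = [8, 1, 2, 3, 4, 5, 10, 6, 0, 9, 7]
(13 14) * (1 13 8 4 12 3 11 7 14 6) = (1 13 6)(3 11 7 14 8 4 12) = [0, 13, 2, 11, 12, 5, 1, 14, 4, 9, 10, 7, 3, 6, 8]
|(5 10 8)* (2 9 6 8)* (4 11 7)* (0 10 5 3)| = |(0 10 2 9 6 8 3)(4 11 7)| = 21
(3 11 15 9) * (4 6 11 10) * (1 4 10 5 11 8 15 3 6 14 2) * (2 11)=(1 4 14 11 3 5 2)(6 8 15 9)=[0, 4, 1, 5, 14, 2, 8, 7, 15, 6, 10, 3, 12, 13, 11, 9]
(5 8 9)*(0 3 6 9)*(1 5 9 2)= (9)(0 3 6 2 1 5 8)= [3, 5, 1, 6, 4, 8, 2, 7, 0, 9]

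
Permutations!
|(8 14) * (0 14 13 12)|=|(0 14 8 13 12)|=5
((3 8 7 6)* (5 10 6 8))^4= (10)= ((3 5 10 6)(7 8))^4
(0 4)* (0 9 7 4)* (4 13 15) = [0, 1, 2, 3, 9, 5, 6, 13, 8, 7, 10, 11, 12, 15, 14, 4] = (4 9 7 13 15)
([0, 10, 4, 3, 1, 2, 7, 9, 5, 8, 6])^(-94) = [0, 8, 7, 3, 9, 6, 2, 4, 10, 1, 5]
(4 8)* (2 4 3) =(2 4 8 3) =[0, 1, 4, 2, 8, 5, 6, 7, 3]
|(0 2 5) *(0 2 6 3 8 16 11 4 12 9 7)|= |(0 6 3 8 16 11 4 12 9 7)(2 5)|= 10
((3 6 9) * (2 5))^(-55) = ((2 5)(3 6 9))^(-55) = (2 5)(3 9 6)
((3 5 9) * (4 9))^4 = ((3 5 4 9))^4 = (9)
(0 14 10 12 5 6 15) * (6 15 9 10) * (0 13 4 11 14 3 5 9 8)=(0 3 5 15 13 4 11 14 6 8)(9 10 12)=[3, 1, 2, 5, 11, 15, 8, 7, 0, 10, 12, 14, 9, 4, 6, 13]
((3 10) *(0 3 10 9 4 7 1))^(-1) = (10)(0 1 7 4 9 3)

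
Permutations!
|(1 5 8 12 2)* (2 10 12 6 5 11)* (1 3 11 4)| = |(1 4)(2 3 11)(5 8 6)(10 12)| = 6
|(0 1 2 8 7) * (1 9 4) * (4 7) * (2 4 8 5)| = |(0 9 7)(1 4)(2 5)| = 6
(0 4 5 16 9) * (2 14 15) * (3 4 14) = [14, 1, 3, 4, 5, 16, 6, 7, 8, 0, 10, 11, 12, 13, 15, 2, 9] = (0 14 15 2 3 4 5 16 9)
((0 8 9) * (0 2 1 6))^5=((0 8 9 2 1 6))^5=(0 6 1 2 9 8)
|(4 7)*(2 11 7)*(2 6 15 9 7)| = 10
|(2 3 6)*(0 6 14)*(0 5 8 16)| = |(0 6 2 3 14 5 8 16)| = 8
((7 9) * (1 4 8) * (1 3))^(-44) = (9)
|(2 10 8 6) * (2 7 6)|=6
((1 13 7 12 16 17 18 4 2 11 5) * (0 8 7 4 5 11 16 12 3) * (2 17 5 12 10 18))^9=((0 8 7 3)(1 13 4 17 2 16 5)(10 18 12))^9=(18)(0 8 7 3)(1 4 2 5 13 17 16)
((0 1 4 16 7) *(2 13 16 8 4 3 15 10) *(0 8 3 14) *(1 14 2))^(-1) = (0 14)(1 10 15 3 4 8 7 16 13 2)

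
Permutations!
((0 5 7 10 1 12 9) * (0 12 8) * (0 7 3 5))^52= (12)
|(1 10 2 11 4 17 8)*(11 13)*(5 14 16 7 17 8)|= 35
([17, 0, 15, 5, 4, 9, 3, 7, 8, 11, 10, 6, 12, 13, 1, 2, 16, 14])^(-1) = (0 1 14 17)(2 15)(3 6 11 9 5)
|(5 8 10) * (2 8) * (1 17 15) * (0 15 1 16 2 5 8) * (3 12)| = 4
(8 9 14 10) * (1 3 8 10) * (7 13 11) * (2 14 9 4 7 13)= (1 3 8 4 7 2 14)(11 13)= [0, 3, 14, 8, 7, 5, 6, 2, 4, 9, 10, 13, 12, 11, 1]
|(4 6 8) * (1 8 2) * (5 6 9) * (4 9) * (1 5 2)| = |(1 8 9 2 5 6)| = 6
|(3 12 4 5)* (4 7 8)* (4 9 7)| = 12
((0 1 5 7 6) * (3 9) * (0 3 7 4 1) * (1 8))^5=((1 5 4 8)(3 9 7 6))^5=(1 5 4 8)(3 9 7 6)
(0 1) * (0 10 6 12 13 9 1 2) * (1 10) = (0 2)(6 12 13 9 10) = [2, 1, 0, 3, 4, 5, 12, 7, 8, 10, 6, 11, 13, 9]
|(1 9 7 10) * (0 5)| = 4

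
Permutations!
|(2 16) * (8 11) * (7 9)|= 2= |(2 16)(7 9)(8 11)|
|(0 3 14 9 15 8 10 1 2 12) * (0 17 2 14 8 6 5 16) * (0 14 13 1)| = 12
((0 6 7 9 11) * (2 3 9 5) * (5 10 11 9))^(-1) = ((0 6 7 10 11)(2 3 5))^(-1) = (0 11 10 7 6)(2 5 3)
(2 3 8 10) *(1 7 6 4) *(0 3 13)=(0 3 8 10 2 13)(1 7 6 4)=[3, 7, 13, 8, 1, 5, 4, 6, 10, 9, 2, 11, 12, 0]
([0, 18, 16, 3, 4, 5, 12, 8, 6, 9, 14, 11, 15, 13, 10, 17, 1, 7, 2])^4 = [0, 1, 2, 3, 4, 5, 7, 15, 17, 9, 10, 11, 8, 13, 14, 6, 16, 12, 18]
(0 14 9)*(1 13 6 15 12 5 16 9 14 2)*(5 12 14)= (0 2 1 13 6 15 14 5 16 9)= [2, 13, 1, 3, 4, 16, 15, 7, 8, 0, 10, 11, 12, 6, 5, 14, 9]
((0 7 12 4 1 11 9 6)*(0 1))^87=((0 7 12 4)(1 11 9 6))^87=(0 4 12 7)(1 6 9 11)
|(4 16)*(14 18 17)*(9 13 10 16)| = 15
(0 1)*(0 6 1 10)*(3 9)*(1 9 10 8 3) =(0 8 3 10)(1 6 9) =[8, 6, 2, 10, 4, 5, 9, 7, 3, 1, 0]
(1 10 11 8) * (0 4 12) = (0 4 12)(1 10 11 8) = [4, 10, 2, 3, 12, 5, 6, 7, 1, 9, 11, 8, 0]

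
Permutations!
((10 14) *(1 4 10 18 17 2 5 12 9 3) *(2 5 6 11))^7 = ((1 4 10 14 18 17 5 12 9 3)(2 6 11))^7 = (1 12 18 4 9 17 10 3 5 14)(2 6 11)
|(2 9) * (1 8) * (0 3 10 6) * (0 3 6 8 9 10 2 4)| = 9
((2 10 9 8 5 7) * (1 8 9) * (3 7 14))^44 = ((1 8 5 14 3 7 2 10))^44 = (1 3)(2 5)(7 8)(10 14)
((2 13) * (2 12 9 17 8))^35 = (2 8 17 9 12 13)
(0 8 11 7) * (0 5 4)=(0 8 11 7 5 4)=[8, 1, 2, 3, 0, 4, 6, 5, 11, 9, 10, 7]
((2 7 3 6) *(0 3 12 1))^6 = (0 1 12 7 2 6 3)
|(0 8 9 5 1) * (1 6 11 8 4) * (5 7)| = 6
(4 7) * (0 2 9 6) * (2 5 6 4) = (0 5 6)(2 9 4 7) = [5, 1, 9, 3, 7, 6, 0, 2, 8, 4]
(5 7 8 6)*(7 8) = (5 8 6) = [0, 1, 2, 3, 4, 8, 5, 7, 6]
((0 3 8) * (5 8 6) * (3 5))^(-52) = (0 8 5)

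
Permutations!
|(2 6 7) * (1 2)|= 4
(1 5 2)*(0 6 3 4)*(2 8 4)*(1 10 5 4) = (0 6 3 2 10 5 8 1 4) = [6, 4, 10, 2, 0, 8, 3, 7, 1, 9, 5]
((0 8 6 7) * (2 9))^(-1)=(0 7 6 8)(2 9)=((0 8 6 7)(2 9))^(-1)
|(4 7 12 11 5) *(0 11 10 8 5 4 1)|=9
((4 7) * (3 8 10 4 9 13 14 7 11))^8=((3 8 10 4 11)(7 9 13 14))^8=(14)(3 4 8 11 10)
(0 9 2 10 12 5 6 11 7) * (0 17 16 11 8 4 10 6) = (0 9 2 6 8 4 10 12 5)(7 17 16 11) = [9, 1, 6, 3, 10, 0, 8, 17, 4, 2, 12, 7, 5, 13, 14, 15, 11, 16]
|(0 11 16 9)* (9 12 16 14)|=4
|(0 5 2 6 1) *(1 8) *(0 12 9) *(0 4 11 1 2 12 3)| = |(0 5 12 9 4 11 1 3)(2 6 8)| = 24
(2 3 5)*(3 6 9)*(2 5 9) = (2 6)(3 9) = [0, 1, 6, 9, 4, 5, 2, 7, 8, 3]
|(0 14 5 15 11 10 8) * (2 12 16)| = 21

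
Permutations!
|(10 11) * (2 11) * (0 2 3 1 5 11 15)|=15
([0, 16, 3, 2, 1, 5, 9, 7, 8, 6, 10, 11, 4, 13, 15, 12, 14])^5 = [0, 4, 3, 2, 12, 5, 9, 7, 8, 6, 10, 11, 15, 13, 16, 14, 1]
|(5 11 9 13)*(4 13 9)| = 4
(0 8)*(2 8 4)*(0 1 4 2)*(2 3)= (0 3 2 8 1 4)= [3, 4, 8, 2, 0, 5, 6, 7, 1]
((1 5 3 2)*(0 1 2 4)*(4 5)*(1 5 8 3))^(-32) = (8)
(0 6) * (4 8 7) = (0 6)(4 8 7) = [6, 1, 2, 3, 8, 5, 0, 4, 7]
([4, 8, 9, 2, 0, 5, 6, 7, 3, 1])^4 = [0, 9, 3, 8, 4, 5, 6, 7, 1, 2]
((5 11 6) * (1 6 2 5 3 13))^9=((1 6 3 13)(2 5 11))^9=(1 6 3 13)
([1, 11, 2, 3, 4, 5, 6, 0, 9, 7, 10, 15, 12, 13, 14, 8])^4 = [8, 9, 2, 3, 4, 5, 6, 15, 1, 11, 10, 7, 12, 13, 14, 0]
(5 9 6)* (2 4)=(2 4)(5 9 6)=[0, 1, 4, 3, 2, 9, 5, 7, 8, 6]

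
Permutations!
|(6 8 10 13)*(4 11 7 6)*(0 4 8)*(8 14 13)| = 10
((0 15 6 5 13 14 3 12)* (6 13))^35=(0 12 3 14 13 15)(5 6)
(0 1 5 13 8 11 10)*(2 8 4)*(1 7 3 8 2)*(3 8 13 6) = (0 7 8 11 10)(1 5 6 3 13 4) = [7, 5, 2, 13, 1, 6, 3, 8, 11, 9, 0, 10, 12, 4]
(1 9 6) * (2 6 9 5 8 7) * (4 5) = (9)(1 4 5 8 7 2 6) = [0, 4, 6, 3, 5, 8, 1, 2, 7, 9]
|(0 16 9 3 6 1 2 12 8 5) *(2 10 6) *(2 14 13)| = 30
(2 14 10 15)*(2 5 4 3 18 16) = (2 14 10 15 5 4 3 18 16) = [0, 1, 14, 18, 3, 4, 6, 7, 8, 9, 15, 11, 12, 13, 10, 5, 2, 17, 16]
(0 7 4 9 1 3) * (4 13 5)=(0 7 13 5 4 9 1 3)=[7, 3, 2, 0, 9, 4, 6, 13, 8, 1, 10, 11, 12, 5]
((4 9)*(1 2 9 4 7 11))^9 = ((1 2 9 7 11))^9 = (1 11 7 9 2)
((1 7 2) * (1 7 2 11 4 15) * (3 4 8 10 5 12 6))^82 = (1 4 6 5 8 7)(2 15 3 12 10 11)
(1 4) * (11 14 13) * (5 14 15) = (1 4)(5 14 13 11 15) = [0, 4, 2, 3, 1, 14, 6, 7, 8, 9, 10, 15, 12, 11, 13, 5]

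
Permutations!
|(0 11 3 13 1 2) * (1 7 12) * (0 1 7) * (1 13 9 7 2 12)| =9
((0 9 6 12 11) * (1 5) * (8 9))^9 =((0 8 9 6 12 11)(1 5))^9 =(0 6)(1 5)(8 12)(9 11)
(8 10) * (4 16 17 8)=(4 16 17 8 10)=[0, 1, 2, 3, 16, 5, 6, 7, 10, 9, 4, 11, 12, 13, 14, 15, 17, 8]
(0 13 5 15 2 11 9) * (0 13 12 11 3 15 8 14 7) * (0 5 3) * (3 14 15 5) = (0 12 11 9 13 14 7 3 5 8 15 2) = [12, 1, 0, 5, 4, 8, 6, 3, 15, 13, 10, 9, 11, 14, 7, 2]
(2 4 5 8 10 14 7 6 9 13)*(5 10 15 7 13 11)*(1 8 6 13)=(1 8 15 7 13 2 4 10 14)(5 6 9 11)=[0, 8, 4, 3, 10, 6, 9, 13, 15, 11, 14, 5, 12, 2, 1, 7]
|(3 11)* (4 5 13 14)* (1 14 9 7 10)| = |(1 14 4 5 13 9 7 10)(3 11)| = 8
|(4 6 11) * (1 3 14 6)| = 6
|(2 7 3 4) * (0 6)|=4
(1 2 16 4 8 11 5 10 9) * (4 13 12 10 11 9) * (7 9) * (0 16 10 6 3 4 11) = (0 16 13 12 6 3 4 8 7 9 1 2 10 11 5) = [16, 2, 10, 4, 8, 0, 3, 9, 7, 1, 11, 5, 6, 12, 14, 15, 13]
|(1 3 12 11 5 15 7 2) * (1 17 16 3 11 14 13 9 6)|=14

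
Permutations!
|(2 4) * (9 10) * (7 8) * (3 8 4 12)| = 6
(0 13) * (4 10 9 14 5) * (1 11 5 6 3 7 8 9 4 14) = [13, 11, 2, 7, 10, 14, 3, 8, 9, 1, 4, 5, 12, 0, 6] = (0 13)(1 11 5 14 6 3 7 8 9)(4 10)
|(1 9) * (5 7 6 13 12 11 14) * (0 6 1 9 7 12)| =|(0 6 13)(1 7)(5 12 11 14)| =12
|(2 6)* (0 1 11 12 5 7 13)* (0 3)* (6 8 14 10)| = 40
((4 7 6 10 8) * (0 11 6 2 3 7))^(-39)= (0 10)(4 6)(8 11)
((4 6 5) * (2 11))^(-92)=(11)(4 6 5)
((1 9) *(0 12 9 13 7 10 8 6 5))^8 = ((0 12 9 1 13 7 10 8 6 5))^8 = (0 6 10 13 9)(1 12 5 8 7)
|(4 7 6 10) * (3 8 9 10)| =7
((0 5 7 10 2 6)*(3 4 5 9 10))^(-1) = (0 6 2 10 9)(3 7 5 4) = ((0 9 10 2 6)(3 4 5 7))^(-1)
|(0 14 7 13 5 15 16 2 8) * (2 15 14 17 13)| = 8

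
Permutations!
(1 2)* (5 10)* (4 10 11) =(1 2)(4 10 5 11) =[0, 2, 1, 3, 10, 11, 6, 7, 8, 9, 5, 4]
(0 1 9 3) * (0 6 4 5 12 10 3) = (0 1 9)(3 6 4 5 12 10) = [1, 9, 2, 6, 5, 12, 4, 7, 8, 0, 3, 11, 10]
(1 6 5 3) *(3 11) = (1 6 5 11 3) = [0, 6, 2, 1, 4, 11, 5, 7, 8, 9, 10, 3]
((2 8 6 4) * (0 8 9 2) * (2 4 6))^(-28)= (0 2 4 8 9)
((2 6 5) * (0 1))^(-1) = ((0 1)(2 6 5))^(-1) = (0 1)(2 5 6)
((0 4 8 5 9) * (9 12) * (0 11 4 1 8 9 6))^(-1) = ((0 1 8 5 12 6)(4 9 11))^(-1) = (0 6 12 5 8 1)(4 11 9)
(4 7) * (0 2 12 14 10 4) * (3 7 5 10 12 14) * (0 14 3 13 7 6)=(0 2 3 6)(4 5 10)(7 14 12 13)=[2, 1, 3, 6, 5, 10, 0, 14, 8, 9, 4, 11, 13, 7, 12]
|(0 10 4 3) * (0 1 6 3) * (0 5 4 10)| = 6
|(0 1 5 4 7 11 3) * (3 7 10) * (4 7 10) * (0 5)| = 10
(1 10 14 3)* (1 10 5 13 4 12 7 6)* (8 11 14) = (1 5 13 4 12 7 6)(3 10 8 11 14) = [0, 5, 2, 10, 12, 13, 1, 6, 11, 9, 8, 14, 7, 4, 3]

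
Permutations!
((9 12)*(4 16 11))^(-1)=((4 16 11)(9 12))^(-1)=(4 11 16)(9 12)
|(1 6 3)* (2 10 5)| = 3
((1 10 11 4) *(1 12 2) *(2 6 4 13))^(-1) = (1 2 13 11 10)(4 6 12)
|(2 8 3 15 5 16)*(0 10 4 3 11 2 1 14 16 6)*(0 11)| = |(0 10 4 3 15 5 6 11 2 8)(1 14 16)| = 30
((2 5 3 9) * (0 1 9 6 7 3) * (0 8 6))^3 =(0 2 6)(1 5 7)(3 9 8)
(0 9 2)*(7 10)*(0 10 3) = [9, 1, 10, 0, 4, 5, 6, 3, 8, 2, 7] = (0 9 2 10 7 3)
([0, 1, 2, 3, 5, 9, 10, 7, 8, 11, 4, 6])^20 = (4 9 6)(5 11 10)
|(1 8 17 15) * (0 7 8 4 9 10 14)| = |(0 7 8 17 15 1 4 9 10 14)| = 10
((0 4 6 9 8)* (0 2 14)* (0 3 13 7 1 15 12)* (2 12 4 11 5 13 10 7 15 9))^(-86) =(0 10 15 8 14 5 1 6)(2 11 7 4 12 3 13 9)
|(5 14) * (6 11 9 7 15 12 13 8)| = 8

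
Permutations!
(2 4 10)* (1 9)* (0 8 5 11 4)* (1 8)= (0 1 9 8 5 11 4 10 2)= [1, 9, 0, 3, 10, 11, 6, 7, 5, 8, 2, 4]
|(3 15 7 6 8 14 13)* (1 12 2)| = |(1 12 2)(3 15 7 6 8 14 13)| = 21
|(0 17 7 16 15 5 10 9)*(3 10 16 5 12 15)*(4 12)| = 24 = |(0 17 7 5 16 3 10 9)(4 12 15)|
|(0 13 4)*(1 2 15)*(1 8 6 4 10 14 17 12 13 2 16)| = |(0 2 15 8 6 4)(1 16)(10 14 17 12 13)| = 30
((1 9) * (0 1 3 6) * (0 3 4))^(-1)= ((0 1 9 4)(3 6))^(-1)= (0 4 9 1)(3 6)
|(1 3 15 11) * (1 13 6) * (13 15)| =|(1 3 13 6)(11 15)| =4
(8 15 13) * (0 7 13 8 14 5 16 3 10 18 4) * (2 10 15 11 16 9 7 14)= (0 14 5 9 7 13 2 10 18 4)(3 15 8 11 16)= [14, 1, 10, 15, 0, 9, 6, 13, 11, 7, 18, 16, 12, 2, 5, 8, 3, 17, 4]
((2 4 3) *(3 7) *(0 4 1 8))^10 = (0 3 8 7 1 4 2)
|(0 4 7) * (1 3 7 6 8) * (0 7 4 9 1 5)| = |(0 9 1 3 4 6 8 5)| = 8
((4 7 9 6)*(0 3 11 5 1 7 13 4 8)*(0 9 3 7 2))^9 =((0 7 3 11 5 1 2)(4 13)(6 8 9))^9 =(0 3 5 2 7 11 1)(4 13)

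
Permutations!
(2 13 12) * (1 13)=(1 13 12 2)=[0, 13, 1, 3, 4, 5, 6, 7, 8, 9, 10, 11, 2, 12]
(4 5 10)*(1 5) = (1 5 10 4) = [0, 5, 2, 3, 1, 10, 6, 7, 8, 9, 4]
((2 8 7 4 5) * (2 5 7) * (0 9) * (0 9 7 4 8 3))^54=(9)(0 3 2 8 7)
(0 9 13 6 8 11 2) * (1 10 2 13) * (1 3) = (0 9 3 1 10 2)(6 8 11 13) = [9, 10, 0, 1, 4, 5, 8, 7, 11, 3, 2, 13, 12, 6]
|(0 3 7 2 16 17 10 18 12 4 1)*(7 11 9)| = 13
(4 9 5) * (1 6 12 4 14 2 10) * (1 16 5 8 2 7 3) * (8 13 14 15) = (1 6 12 4 9 13 14 7 3)(2 10 16 5 15 8) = [0, 6, 10, 1, 9, 15, 12, 3, 2, 13, 16, 11, 4, 14, 7, 8, 5]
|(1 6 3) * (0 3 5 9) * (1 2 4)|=|(0 3 2 4 1 6 5 9)|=8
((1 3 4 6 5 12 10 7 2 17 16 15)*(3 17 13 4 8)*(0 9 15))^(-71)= (0 9 15 1 17 16)(2 13 4 6 5 12 10 7)(3 8)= ((0 9 15 1 17 16)(2 13 4 6 5 12 10 7)(3 8))^(-71)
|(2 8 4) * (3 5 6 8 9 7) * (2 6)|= 15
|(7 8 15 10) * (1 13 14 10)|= |(1 13 14 10 7 8 15)|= 7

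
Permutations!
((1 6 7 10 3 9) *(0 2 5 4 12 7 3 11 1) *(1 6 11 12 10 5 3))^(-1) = ((0 2 3 9)(1 11 6)(4 10 12 7 5))^(-1) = (0 9 3 2)(1 6 11)(4 5 7 12 10)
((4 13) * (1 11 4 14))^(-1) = (1 14 13 4 11)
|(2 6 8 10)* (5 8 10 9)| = 3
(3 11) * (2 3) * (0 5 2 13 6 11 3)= [5, 1, 0, 3, 4, 2, 11, 7, 8, 9, 10, 13, 12, 6]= (0 5 2)(6 11 13)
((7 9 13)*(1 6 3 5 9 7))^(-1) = ((1 6 3 5 9 13))^(-1) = (1 13 9 5 3 6)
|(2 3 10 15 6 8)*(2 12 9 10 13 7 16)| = 30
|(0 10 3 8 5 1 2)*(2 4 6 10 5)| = |(0 5 1 4 6 10 3 8 2)| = 9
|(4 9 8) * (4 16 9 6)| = |(4 6)(8 16 9)| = 6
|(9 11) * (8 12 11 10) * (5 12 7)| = 7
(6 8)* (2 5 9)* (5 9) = (2 9)(6 8) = [0, 1, 9, 3, 4, 5, 8, 7, 6, 2]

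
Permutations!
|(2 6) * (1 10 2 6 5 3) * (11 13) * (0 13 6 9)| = |(0 13 11 6 9)(1 10 2 5 3)| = 5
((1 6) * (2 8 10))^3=((1 6)(2 8 10))^3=(10)(1 6)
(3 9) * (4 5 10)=(3 9)(4 5 10)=[0, 1, 2, 9, 5, 10, 6, 7, 8, 3, 4]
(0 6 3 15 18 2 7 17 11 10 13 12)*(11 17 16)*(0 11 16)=[6, 1, 7, 15, 4, 5, 3, 0, 8, 9, 13, 10, 11, 12, 14, 18, 16, 17, 2]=(0 6 3 15 18 2 7)(10 13 12 11)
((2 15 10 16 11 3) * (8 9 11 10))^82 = ((2 15 8 9 11 3)(10 16))^82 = (16)(2 11 8)(3 9 15)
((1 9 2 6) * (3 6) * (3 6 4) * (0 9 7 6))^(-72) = ((0 9 2)(1 7 6)(3 4))^(-72) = (9)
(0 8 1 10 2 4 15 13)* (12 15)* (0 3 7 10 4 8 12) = (0 12 15 13 3 7 10 2 8 1 4) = [12, 4, 8, 7, 0, 5, 6, 10, 1, 9, 2, 11, 15, 3, 14, 13]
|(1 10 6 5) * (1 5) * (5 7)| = |(1 10 6)(5 7)| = 6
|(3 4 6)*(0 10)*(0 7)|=3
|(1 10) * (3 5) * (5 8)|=6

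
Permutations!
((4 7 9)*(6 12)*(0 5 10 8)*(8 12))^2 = ((0 5 10 12 6 8)(4 7 9))^2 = (0 10 6)(4 9 7)(5 12 8)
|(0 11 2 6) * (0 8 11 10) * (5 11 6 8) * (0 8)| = 7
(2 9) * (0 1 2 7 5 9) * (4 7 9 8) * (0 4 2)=(9)(0 1)(2 4 7 5 8)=[1, 0, 4, 3, 7, 8, 6, 5, 2, 9]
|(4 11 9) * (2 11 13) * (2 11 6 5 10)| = |(2 6 5 10)(4 13 11 9)| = 4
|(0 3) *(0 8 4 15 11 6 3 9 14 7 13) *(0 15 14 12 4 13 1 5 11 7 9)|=36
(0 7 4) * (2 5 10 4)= (0 7 2 5 10 4)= [7, 1, 5, 3, 0, 10, 6, 2, 8, 9, 4]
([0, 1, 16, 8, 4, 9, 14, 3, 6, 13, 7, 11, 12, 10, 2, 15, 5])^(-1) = [0, 1, 14, 7, 4, 16, 8, 10, 3, 5, 13, 11, 12, 9, 6, 15, 2]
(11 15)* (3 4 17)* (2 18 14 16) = [0, 1, 18, 4, 17, 5, 6, 7, 8, 9, 10, 15, 12, 13, 16, 11, 2, 3, 14] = (2 18 14 16)(3 4 17)(11 15)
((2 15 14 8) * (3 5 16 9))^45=(2 15 14 8)(3 5 16 9)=((2 15 14 8)(3 5 16 9))^45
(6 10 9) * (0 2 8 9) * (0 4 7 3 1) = [2, 0, 8, 1, 7, 5, 10, 3, 9, 6, 4] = (0 2 8 9 6 10 4 7 3 1)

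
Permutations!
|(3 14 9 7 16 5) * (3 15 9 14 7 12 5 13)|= |(3 7 16 13)(5 15 9 12)|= 4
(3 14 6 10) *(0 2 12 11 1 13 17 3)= [2, 13, 12, 14, 4, 5, 10, 7, 8, 9, 0, 1, 11, 17, 6, 15, 16, 3]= (0 2 12 11 1 13 17 3 14 6 10)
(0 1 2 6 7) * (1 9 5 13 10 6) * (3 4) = (0 9 5 13 10 6 7)(1 2)(3 4) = [9, 2, 1, 4, 3, 13, 7, 0, 8, 5, 6, 11, 12, 10]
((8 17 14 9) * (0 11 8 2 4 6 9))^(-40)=(17)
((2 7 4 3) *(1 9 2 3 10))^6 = ((1 9 2 7 4 10))^6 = (10)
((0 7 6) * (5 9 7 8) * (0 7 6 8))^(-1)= ((5 9 6 7 8))^(-1)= (5 8 7 6 9)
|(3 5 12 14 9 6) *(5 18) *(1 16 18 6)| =|(1 16 18 5 12 14 9)(3 6)| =14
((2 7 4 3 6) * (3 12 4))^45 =((2 7 3 6)(4 12))^45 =(2 7 3 6)(4 12)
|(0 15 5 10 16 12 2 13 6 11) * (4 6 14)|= |(0 15 5 10 16 12 2 13 14 4 6 11)|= 12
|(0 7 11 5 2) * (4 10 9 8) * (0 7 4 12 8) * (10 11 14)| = 18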